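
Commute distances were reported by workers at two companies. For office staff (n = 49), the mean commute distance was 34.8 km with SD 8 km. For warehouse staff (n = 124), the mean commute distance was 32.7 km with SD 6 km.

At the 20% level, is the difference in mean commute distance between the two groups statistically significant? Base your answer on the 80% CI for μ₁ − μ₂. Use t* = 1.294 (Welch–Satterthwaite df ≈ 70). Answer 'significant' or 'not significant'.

significant

SE₁ = s₁/√n₁ = 8/√49 = 1.1429; SE₂ = 6/√124 = 0.5388.
Independent samples, unequal variances: SE_diff = √(SE₁² + SE₂²) = √(1.30622041 + 0.29030544) = 1.2635.
t* = 1.294, so margin of error = 1.294 × 1.2635 = 1.6350.
Difference in means = 34.8 − 32.7 = 2.1000.
2.1000 ± 1.6350 → (0.4650, 3.7350).
The interval (0.4650, 3.7350) does not contain 0, so the difference is significant.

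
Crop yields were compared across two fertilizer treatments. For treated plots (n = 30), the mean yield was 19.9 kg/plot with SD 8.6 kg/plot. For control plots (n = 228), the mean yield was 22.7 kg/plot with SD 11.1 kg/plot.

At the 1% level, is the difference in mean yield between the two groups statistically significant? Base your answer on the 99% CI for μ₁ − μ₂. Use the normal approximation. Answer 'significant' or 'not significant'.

Per-group SEs: s₁/√n₁ = 8.6/√30 = 1.5701, s₂/√n₂ = 11.1/√228 = 0.7351.
Unpooled SE of the difference: √(2.46521401 + 0.54037201) = 1.7337.
Margin of error = z* · SE = 2.576 × 1.7337 = 4.4660.
x̄₁ − x̄₂ = 19.9 − 22.7 = -2.8000.
CI: -2.8000 ± 4.4660 = (-7.2660, 1.6660).
The interval (-7.2660, 1.6660) contains 0, so the difference is not significant.

not significant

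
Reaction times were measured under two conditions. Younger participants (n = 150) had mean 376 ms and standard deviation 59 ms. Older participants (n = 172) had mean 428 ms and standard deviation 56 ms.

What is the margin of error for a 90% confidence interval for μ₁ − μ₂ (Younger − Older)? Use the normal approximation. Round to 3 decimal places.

Standard errors of each mean: 59/√150 = 4.8173 and 56/√172 = 4.2700.
SE(x̄₁ − x̄₂) = √(4.8173² + 4.2700²) = 6.4373 for independent samples with unequal variances.
With z* = 1.645, the margin is 1.645 × 6.4373 = 10.5894.

10.589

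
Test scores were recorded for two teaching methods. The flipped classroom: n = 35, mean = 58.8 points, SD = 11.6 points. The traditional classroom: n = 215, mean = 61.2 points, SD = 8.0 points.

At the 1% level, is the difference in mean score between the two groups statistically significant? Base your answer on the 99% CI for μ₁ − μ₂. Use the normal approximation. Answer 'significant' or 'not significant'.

not significant

Standard errors of each mean: 11.6/√35 = 1.9608 and 8.0/√215 = 0.5456.
SE(x̄₁ − x̄₂) = √(1.9608² + 0.5456²) = 2.0353 for independent samples with unequal variances.
With z* = 2.576, the margin is 2.576 × 2.0353 = 5.2429.
x̄₁ − x̄₂ = 58.8 − 61.2 = -2.4000; the interval is -2.4000 ± 5.2429 = (-7.6429, 2.8429).
The interval (-7.6429, 2.8429) contains 0, so the difference is not significant.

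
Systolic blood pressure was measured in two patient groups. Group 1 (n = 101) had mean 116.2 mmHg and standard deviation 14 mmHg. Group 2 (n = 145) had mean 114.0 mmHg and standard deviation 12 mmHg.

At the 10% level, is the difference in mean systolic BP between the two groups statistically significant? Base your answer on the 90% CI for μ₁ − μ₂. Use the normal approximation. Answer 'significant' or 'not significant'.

SE₁ = s₁/√n₁ = 14/√101 = 1.3931; SE₂ = 12/√145 = 0.9965.
Independent samples, unequal variances: SE_diff = √(SE₁² + SE₂²) = √(1.94072761 + 0.99301225) = 1.7128.
z* = 1.645, so margin of error = 1.645 × 1.7128 = 2.8176.
Difference in means = 116.2 − 114.0 = 2.2000.
2.2000 ± 2.8176 → (-0.6176, 5.0176).
The interval (-0.6176, 5.0176) contains 0, so the difference is not significant.

not significant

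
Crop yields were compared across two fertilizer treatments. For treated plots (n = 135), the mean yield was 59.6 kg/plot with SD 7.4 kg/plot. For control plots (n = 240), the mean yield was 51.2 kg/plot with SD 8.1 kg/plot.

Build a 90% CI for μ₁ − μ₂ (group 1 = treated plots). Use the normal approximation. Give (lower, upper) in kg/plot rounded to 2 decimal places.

Standard errors of each mean: 7.4/√135 = 0.6369 and 8.1/√240 = 0.5229.
SE(x̄₁ − x̄₂) = √(0.6369² + 0.5229²) = 0.8241 for independent samples with unequal variances.
With z* = 1.645, the margin is 1.645 × 0.8241 = 1.3556.
x̄₁ − x̄₂ = 59.6 − 51.2 = 8.4000; the interval is 8.4000 ± 1.3556 = (7.04, 9.76).

(7.04, 9.76)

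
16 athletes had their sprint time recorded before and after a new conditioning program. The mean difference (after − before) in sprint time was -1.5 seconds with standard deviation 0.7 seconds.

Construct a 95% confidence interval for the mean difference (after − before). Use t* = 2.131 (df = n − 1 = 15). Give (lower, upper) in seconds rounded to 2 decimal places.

This is a matched-pairs design, so SE = s_d/√n = 0.7/√16 = 0.1750.
Margin = 2.131 × 0.1750 = 0.3729; the interval is -1.5 ± 0.3729 = (-1.87, -1.13).

(-1.87, -1.13)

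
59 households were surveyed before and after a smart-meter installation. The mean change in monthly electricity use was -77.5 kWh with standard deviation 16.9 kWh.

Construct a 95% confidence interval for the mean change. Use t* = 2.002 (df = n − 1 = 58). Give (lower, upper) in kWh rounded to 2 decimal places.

(-81.90, -73.10)

Paired design: SE = s_d/√n = 16.9/√59 = 2.2002.
t* = 2.002; margin of error = 2.002 × 2.2002 = 4.4048.
-77.5 ± 4.4048 → (-81.90, -73.10).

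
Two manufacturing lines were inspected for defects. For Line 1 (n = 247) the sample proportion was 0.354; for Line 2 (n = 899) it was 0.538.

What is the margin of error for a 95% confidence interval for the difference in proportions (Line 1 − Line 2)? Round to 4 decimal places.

The two standard errors are √(0.3540×0.6460/247) = 0.03043 and √(0.5380×0.4620/899) = 0.01663.
Because the samples are independent, SE_diff = √(0.03043² + 0.01663²) = 0.03468.
Using z* = 1.960 for 95%, ME = 1.960 × 0.03468 = 0.06797.

0.0680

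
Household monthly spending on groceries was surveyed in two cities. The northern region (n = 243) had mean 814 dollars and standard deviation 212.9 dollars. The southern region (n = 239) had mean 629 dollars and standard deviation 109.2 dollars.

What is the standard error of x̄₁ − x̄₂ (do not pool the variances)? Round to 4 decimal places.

Per-group SEs: s₁/√n₁ = 212.9/√243 = 13.6575, s₂/√n₂ = 109.2/√239 = 7.0636.
Unpooled SE of the difference: √(186.52730625 + 49.89444496) = 15.3760.

15.3760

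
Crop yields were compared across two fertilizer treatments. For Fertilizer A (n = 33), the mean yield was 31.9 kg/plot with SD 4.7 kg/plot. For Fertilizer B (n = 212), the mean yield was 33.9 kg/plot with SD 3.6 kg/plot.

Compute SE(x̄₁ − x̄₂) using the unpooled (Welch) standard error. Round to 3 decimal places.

0.855

Standard errors of each mean: 4.7/√33 = 0.8182 and 3.6/√212 = 0.2472.
SE(x̄₁ − x̄₂) = √(0.8182² + 0.2472²) = 0.8547 for independent samples with unequal variances.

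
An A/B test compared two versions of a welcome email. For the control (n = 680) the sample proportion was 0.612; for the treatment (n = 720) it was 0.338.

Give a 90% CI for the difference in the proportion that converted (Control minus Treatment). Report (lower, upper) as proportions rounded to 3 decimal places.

SE₁ = √(p̂₁(1−p̂₁)/n₁) = √(0.6120·0.3880/680) = 0.01869; SE₂ = √(0.3380·0.6620/720) = 0.01763.
Independent samples: SE of the difference = √(SE₁² + SE₂²) = √(0.0003493161 + 0.0003108169) = 0.02569.
z* for 90% confidence is 1.645, so the margin of error is 1.645 × 0.02569 = 0.04226.
Point estimate p̂₁ − p̂₂ = 0.6120 − 0.3380 = 0.2740.
0.2740 ± 0.04226 → (0.232, 0.316).

(0.232, 0.316)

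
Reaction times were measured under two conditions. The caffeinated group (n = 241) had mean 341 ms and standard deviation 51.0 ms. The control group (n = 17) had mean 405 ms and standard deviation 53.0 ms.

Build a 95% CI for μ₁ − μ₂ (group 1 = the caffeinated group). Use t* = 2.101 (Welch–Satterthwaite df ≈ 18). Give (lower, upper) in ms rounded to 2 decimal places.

SE₁ = s₁/√n₁ = 51.0/√241 = 3.2852; SE₂ = 53.0/√17 = 12.8544.
Independent samples, unequal variances: SE_diff = √(SE₁² + SE₂²) = √(10.79253904 + 165.23559936) = 13.2676.
t* = 2.101, so margin of error = 2.101 × 13.2676 = 27.8752.
Difference in means = 341 − 405 = -64.0000.
-64.0000 ± 27.8752 → (-91.88, -36.12).

(-91.88, -36.12)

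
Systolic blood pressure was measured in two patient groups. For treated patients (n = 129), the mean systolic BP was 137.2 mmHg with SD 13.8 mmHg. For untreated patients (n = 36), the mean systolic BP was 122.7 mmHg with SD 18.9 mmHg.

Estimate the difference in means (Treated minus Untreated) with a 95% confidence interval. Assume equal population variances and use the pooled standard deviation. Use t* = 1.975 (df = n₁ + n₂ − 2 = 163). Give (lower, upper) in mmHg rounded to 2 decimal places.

s_p = √[((n₁−1)s₁² + (n₂−1)s₂²)/(n₁+n₂−2)] = √[(128·13.8² + 35·18.9²)/163] = 15.0416.
SE = 15.0416·√(1/129 + 1/36) = 2.8352.
With t* = 1.975, margin = 1.975 × 2.8352 = 5.5995.
x̄₁ − x̄₂ = 137.2 − 122.7 = 14.5000; interval 14.5000 ± 5.5995 = (8.90, 20.10).

(8.90, 20.10)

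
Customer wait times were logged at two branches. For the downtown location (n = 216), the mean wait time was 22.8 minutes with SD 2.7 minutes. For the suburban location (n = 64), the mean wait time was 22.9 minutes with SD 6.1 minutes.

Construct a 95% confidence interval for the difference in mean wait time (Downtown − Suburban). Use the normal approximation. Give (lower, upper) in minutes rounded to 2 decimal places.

(-1.64, 1.44)

Standard errors of each mean: 2.7/√216 = 0.1837 and 6.1/√64 = 0.7625.
SE(x̄₁ − x̄₂) = √(0.1837² + 0.7625²) = 0.7843 for independent samples with unequal variances.
With z* = 1.960, the margin is 1.960 × 0.7843 = 1.5372.
x̄₁ − x̄₂ = 22.8 − 22.9 = -0.1000; the interval is -0.1000 ± 1.5372 = (-1.64, 1.44).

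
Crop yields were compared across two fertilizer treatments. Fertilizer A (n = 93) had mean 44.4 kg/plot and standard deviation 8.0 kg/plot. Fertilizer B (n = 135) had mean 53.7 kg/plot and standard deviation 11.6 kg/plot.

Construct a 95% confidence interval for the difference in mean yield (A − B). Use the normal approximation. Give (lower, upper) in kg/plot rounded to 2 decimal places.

Standard errors of each mean: 8.0/√93 = 0.8296 and 11.6/√135 = 0.9984.
SE(x̄₁ − x̄₂) = √(0.8296² + 0.9984²) = 1.2981 for independent samples with unequal variances.
With z* = 1.960, the margin is 1.960 × 1.2981 = 2.5443.
x̄₁ − x̄₂ = 44.4 − 53.7 = -9.3000; the interval is -9.3000 ± 2.5443 = (-11.84, -6.76).

(-11.84, -6.76)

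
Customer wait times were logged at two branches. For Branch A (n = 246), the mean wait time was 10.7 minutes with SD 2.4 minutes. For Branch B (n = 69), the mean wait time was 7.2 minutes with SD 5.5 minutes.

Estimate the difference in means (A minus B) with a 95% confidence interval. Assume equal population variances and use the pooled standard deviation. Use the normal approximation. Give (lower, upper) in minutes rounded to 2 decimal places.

(2.61, 4.39)

Pooled variance s_p² = [245·2.4² + 68·5.5²] / (246+69−2) = 11.0805, so s_p = 3.3287.
SE_diff = s_p·√(1/n₁ + 1/n₂) = 3.3287·√(1/246 + 1/69) = 0.4535.
z* = 1.960; margin = 1.960 × 0.4535 = 0.8889.
Difference = 10.7 − 7.2 = 3.5000.
3.5000 ± 0.8889 → (2.61, 4.39).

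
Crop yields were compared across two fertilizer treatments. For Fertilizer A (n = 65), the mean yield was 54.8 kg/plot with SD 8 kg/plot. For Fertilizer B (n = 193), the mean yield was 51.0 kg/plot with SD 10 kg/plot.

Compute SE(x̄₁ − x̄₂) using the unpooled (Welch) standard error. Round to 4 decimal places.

1.2259

SE₁ = s₁/√n₁ = 8/√65 = 0.9923; SE₂ = 10/√193 = 0.7198.
Independent samples, unequal variances: SE_diff = √(SE₁² + SE₂²) = √(0.98465929 + 0.51811204) = 1.2259.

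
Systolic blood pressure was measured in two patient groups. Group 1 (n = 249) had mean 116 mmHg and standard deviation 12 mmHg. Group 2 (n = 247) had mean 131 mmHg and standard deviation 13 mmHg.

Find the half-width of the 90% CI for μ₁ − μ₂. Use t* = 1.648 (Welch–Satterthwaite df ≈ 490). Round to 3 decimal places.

1.852

Per-group SEs: s₁/√n₁ = 12/√249 = 0.7605, s₂/√n₂ = 13/√247 = 0.8272.
Unpooled SE of the difference: √(0.57836025 + 0.68425984) = 1.1237.
Margin of error = t* · SE = 1.648 × 1.1237 = 1.8519.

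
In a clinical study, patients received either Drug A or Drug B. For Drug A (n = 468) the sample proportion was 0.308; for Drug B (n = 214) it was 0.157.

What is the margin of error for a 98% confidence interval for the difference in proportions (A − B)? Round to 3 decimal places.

0.076

The two standard errors are √(0.3080×0.6920/468) = 0.02134 and √(0.1570×0.8430/214) = 0.02487.
Because the samples are independent, SE_diff = √(0.02134² + 0.02487²) = 0.03277.
Using z* = 2.326 for 98%, ME = 2.326 × 0.03277 = 0.07622.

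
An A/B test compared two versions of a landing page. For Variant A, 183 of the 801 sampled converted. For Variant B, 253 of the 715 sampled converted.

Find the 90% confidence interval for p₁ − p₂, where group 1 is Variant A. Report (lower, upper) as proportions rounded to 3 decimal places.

(-0.164, -0.087)

p̂₁ = 183/801 = 0.2285 and p̂₂ = 253/715 = 0.3538.
SE₁ = √(p̂₁(1−p̂₁)/n₁) = √(0.2285·0.7715/801) = 0.01484; SE₂ = √(0.3538·0.6462/715) = 0.01788.
Independent samples: SE of the difference = √(SE₁² + SE₂²) = √(0.0002202256 + 0.0003196944) = 0.02324.
z* for 90% confidence is 1.645, so the margin of error is 1.645 × 0.02324 = 0.03823.
Point estimate p̂₁ − p̂₂ = 0.2285 − 0.3538 = -0.1253.
-0.1253 ± 0.03823 → (-0.164, -0.087).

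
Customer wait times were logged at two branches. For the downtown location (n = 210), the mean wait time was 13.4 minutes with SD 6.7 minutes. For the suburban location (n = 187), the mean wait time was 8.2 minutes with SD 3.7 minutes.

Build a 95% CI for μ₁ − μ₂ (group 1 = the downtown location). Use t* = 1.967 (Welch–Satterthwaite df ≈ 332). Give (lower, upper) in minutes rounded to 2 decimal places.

SE₁ = s₁/√n₁ = 6.7/√210 = 0.4623; SE₂ = 3.7/√187 = 0.2706.
Independent samples, unequal variances: SE_diff = √(SE₁² + SE₂²) = √(0.21372129 + 0.07322436) = 0.5357.
t* = 1.967, so margin of error = 1.967 × 0.5357 = 1.0537.
Difference in means = 13.4 − 8.2 = 5.2000.
5.2000 ± 1.0537 → (4.15, 6.25).

(4.15, 6.25)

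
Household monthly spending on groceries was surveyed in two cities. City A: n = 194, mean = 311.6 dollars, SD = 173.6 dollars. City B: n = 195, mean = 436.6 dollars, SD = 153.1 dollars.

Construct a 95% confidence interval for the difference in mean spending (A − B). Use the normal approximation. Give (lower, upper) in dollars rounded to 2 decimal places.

Per-group SEs: s₁/√n₁ = 173.6/√194 = 12.4638, s₂/√n₂ = 153.1/√195 = 10.9637.
Unpooled SE of the difference: √(155.34631044 + 120.20271769) = 16.5997.
Margin of error = z* · SE = 1.960 × 16.5997 = 32.5354.
x̄₁ − x̄₂ = 311.6 − 436.6 = -125.0000.
CI: -125.0000 ± 32.5354 = (-157.54, -92.46).

(-157.54, -92.46)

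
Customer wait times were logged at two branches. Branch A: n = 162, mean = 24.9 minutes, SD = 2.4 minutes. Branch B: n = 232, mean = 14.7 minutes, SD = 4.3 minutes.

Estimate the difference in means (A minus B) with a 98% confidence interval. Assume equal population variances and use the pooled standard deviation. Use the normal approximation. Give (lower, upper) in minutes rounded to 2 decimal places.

Pooled variance s_p² = [161·2.4² + 231·4.3²] / (162+232−2) = 13.2616, so s_p = 3.6416.
SE_diff = s_p·√(1/n₁ + 1/n₂) = 3.6416·√(1/162 + 1/232) = 0.3729.
z* = 2.326; margin = 2.326 × 0.3729 = 0.8674.
Difference = 24.9 − 14.7 = 10.2000.
10.2000 ± 0.8674 → (9.33, 11.07).

(9.33, 11.07)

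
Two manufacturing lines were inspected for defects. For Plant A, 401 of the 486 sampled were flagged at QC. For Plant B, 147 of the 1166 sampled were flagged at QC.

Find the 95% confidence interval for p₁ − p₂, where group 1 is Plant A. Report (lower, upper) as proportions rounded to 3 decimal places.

First, p̂₁ = 401/486 = 0.8251; p̂₂ = 147/1166 = 0.1261.
The two standard errors are √(0.8251×0.1749/486) = 0.01723 and √(0.1261×0.8739/1166) = 0.00972.
Because the samples are independent, SE_diff = √(0.01723² + 0.00972²) = 0.01978.
Using z* = 1.960 for 95%, ME = 1.960 × 0.01978 = 0.03877.
p̂₁ − p̂₂ = 0.6990; interval 0.6990 ± 0.03877 gives (0.660, 0.738).

(0.660, 0.738)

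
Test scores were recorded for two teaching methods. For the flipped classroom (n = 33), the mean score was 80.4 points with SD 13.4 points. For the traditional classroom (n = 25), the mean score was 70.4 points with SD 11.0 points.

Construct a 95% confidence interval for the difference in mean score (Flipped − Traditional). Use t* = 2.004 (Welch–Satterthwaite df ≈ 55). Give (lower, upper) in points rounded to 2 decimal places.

Per-group SEs: s₁/√n₁ = 13.4/√33 = 2.3326, s₂/√n₂ = 11.0/√25 = 2.2000.
Unpooled SE of the difference: √(5.44102276 + 4.84) = 3.2064.
Margin of error = t* · SE = 2.004 × 3.2064 = 6.4256.
x̄₁ − x̄₂ = 80.4 − 70.4 = 10.0000.
CI: 10.0000 ± 6.4256 = (3.57, 16.43).

(3.57, 16.43)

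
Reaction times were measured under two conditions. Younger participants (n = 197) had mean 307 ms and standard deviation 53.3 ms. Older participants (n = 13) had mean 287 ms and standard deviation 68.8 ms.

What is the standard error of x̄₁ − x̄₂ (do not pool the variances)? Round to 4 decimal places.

SE₁ = s₁/√n₁ = 53.3/√197 = 3.7975; SE₂ = 68.8/√13 = 19.0817.
Independent samples, unequal variances: SE_diff = √(SE₁² + SE₂²) = √(14.42100625 + 364.11127489) = 19.4559.

19.4559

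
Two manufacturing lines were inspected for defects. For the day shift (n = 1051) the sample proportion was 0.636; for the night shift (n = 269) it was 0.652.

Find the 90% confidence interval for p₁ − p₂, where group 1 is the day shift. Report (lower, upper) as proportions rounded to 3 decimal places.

Each SE is √(p̂(1−p̂)/n): √(0.6360·0.3640/1051) = 0.01484 and √(0.6520·0.3480/269) = 0.02904.
SE(p̂₁ − p̂₂) = √(SE₁² + SE₂²) = √(0.0002202256 + 0.0008433216) = 0.03261, since the two samples are independent.
At 90% confidence z* = 1.645; margin = 1.645 × 0.03261 = 0.05364.
The difference is 0.6360 − 0.6520 = -0.0160, so the interval is -0.0160 ± 0.05364 = (-0.070, 0.038).

(-0.070, 0.038)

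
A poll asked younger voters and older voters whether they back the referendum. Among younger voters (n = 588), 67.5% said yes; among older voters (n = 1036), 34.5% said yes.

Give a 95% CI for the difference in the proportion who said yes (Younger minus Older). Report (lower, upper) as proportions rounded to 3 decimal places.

(0.282, 0.378)

The two standard errors are √(0.6750×0.3250/588) = 0.01932 and √(0.3450×0.6550/1036) = 0.01477.
Because the samples are independent, SE_diff = √(0.01932² + 0.01477²) = 0.02432.
Using z* = 1.960 for 95%, ME = 1.960 × 0.02432 = 0.04767.
p̂₁ − p̂₂ = 0.3300; interval 0.3300 ± 0.04767 gives (0.282, 0.378).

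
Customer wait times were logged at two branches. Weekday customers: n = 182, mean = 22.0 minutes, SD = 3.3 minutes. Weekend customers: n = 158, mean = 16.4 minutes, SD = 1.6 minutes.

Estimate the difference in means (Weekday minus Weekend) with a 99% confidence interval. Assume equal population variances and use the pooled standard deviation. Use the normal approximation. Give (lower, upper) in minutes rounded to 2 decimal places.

(4.86, 6.34)

Pooled variance s_p² = [181·3.3² + 157·1.6²] / (182+158−2) = 7.0207, so s_p = 2.6497.
SE_diff = s_p·√(1/n₁ + 1/n₂) = 2.6497·√(1/182 + 1/158) = 0.2881.
z* = 2.576; margin = 2.576 × 0.2881 = 0.7421.
Difference = 22.0 − 16.4 = 5.6000.
5.6000 ± 0.7421 → (4.86, 6.34).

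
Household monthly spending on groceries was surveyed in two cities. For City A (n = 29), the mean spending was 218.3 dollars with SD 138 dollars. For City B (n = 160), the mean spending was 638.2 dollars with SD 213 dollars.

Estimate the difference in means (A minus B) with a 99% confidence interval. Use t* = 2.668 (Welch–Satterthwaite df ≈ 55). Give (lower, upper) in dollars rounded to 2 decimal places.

(-501.71, -338.09)

SE₁ = s₁/√n₁ = 138/√29 = 25.6260; SE₂ = 213/√160 = 16.8391.
Independent samples, unequal variances: SE_diff = √(SE₁² + SE₂²) = √(656.691876 + 283.55528881) = 30.6634.
t* = 2.668, so margin of error = 2.668 × 30.6634 = 81.8100.
Difference in means = 218.3 − 638.2 = -419.9000.
-419.9000 ± 81.8100 → (-501.71, -338.09).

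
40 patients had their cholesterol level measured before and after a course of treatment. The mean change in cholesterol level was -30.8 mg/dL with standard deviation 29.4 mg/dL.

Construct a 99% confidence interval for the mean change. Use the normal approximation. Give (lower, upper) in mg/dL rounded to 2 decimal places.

(-42.77, -18.83)

This is a matched-pairs design, so SE = s_d/√n = 29.4/√40 = 4.6485.
Margin = 2.576 × 4.6485 = 11.9745; the interval is -30.8 ± 11.9745 = (-42.77, -18.83).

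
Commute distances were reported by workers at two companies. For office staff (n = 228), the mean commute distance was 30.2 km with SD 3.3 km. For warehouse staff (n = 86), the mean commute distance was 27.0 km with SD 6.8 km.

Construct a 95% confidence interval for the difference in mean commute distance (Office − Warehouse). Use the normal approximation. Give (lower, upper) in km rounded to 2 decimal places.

(1.70, 4.70)

Standard errors of each mean: 3.3/√228 = 0.2185 and 6.8/√86 = 0.7333.
SE(x̄₁ − x̄₂) = √(0.2185² + 0.7333²) = 0.7652 for independent samples with unequal variances.
With z* = 1.960, the margin is 1.960 × 0.7652 = 1.4998.
x̄₁ − x̄₂ = 30.2 − 27.0 = 3.2000; the interval is 3.2000 ± 1.4998 = (1.70, 4.70).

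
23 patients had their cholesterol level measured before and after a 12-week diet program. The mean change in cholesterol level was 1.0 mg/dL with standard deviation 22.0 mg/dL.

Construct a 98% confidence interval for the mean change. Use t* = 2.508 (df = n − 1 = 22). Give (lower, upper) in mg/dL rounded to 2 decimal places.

(-10.50, 12.50)

This is a matched-pairs design, so SE = s_d/√n = 22.0/√23 = 4.5873.
Margin = 2.508 × 4.5873 = 11.5049; the interval is 1.0 ± 11.5049 = (-10.50, 12.50).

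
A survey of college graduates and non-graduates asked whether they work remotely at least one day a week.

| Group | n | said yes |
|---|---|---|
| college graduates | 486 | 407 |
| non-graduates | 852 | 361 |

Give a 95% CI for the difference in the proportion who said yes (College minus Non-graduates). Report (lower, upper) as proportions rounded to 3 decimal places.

(0.367, 0.460)

Sample proportions: 407/486 = 0.8374, 361/852 = 0.4237.
Each SE is √(p̂(1−p̂)/n): √(0.8374·0.1626/486) = 0.01674 and √(0.4237·0.5763/852) = 0.01693.
SE(p̂₁ − p̂₂) = √(SE₁² + SE₂²) = √(0.0002802276 + 0.0002866249) = 0.02381, since the two samples are independent.
At 95% confidence z* = 1.960; margin = 1.960 × 0.02381 = 0.04667.
The difference is 0.8374 − 0.4237 = 0.4137, so the interval is 0.4137 ± 0.04667 = (0.367, 0.460).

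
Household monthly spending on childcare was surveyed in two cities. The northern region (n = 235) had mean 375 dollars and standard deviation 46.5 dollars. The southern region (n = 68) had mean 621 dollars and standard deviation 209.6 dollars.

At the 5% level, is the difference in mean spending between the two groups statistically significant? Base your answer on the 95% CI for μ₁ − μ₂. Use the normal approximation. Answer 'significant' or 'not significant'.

Per-group SEs: s₁/√n₁ = 46.5/√235 = 3.0333, s₂/√n₂ = 209.6/√68 = 25.4177.
Unpooled SE of the difference: √(9.20090889 + 646.05947329) = 25.5981.
Margin of error = z* · SE = 1.960 × 25.5981 = 50.1723.
x̄₁ − x̄₂ = 375 − 621 = -246.0000.
CI: -246.0000 ± 50.1723 = (-296.1723, -195.8277).
The interval (-296.1723, -195.8277) does not contain 0, so the difference is significant.

significant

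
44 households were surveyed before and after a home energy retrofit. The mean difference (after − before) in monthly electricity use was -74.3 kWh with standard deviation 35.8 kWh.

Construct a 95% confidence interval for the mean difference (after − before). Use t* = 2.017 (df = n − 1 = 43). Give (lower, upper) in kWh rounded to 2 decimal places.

This is a matched-pairs design, so SE = s_d/√n = 35.8/√44 = 5.3971.
Margin = 2.017 × 5.3971 = 10.8860; the interval is -74.3 ± 10.8860 = (-85.19, -63.41).

(-85.19, -63.41)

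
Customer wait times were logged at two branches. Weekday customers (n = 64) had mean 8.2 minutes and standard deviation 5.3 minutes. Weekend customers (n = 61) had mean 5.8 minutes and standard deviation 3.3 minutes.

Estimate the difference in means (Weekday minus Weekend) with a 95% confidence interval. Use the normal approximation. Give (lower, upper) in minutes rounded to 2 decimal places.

Per-group SEs: s₁/√n₁ = 5.3/√64 = 0.6625, s₂/√n₂ = 3.3/√61 = 0.4225.
Unpooled SE of the difference: √(0.43890625 + 0.17850625) = 0.7858.
Margin of error = z* · SE = 1.960 × 0.7858 = 1.5402.
x̄₁ − x̄₂ = 8.2 − 5.8 = 2.4000.
CI: 2.4000 ± 1.5402 = (0.86, 3.94).

(0.86, 3.94)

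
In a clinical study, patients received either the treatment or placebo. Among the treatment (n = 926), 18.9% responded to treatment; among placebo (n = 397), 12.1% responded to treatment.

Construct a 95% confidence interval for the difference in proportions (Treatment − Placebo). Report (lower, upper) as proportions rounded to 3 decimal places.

(0.027, 0.109)

SE₁ = √(p̂₁(1−p̂₁)/n₁) = √(0.1890·0.8110/926) = 0.01287; SE₂ = √(0.1210·0.8790/397) = 0.01637.
Independent samples: SE of the difference = √(SE₁² + SE₂²) = √(0.0001656369 + 0.0002679769) = 0.02082.
z* for 95% confidence is 1.960, so the margin of error is 1.960 × 0.02082 = 0.04081.
Point estimate p̂₁ − p̂₂ = 0.1890 − 0.1210 = 0.0680.
0.0680 ± 0.04081 → (0.027, 0.109).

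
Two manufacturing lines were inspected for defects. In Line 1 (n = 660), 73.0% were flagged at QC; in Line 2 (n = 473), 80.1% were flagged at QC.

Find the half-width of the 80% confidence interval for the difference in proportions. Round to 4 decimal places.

The two standard errors are √(0.7300×0.2700/660) = 0.01728 and √(0.8010×0.1990/473) = 0.01836.
Because the samples are independent, SE_diff = √(0.01728² + 0.01836²) = 0.02521.
Using z* = 1.282 for 80%, ME = 1.282 × 0.02521 = 0.03232.

0.0323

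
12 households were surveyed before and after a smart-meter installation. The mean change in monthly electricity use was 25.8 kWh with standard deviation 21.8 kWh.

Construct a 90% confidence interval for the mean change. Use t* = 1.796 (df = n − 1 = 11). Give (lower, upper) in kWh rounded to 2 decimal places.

(14.50, 37.10)

This is a matched-pairs design, so SE = s_d/√n = 21.8/√12 = 6.2931.
Margin = 1.796 × 6.2931 = 11.3024; the interval is 25.8 ± 11.3024 = (14.50, 37.10).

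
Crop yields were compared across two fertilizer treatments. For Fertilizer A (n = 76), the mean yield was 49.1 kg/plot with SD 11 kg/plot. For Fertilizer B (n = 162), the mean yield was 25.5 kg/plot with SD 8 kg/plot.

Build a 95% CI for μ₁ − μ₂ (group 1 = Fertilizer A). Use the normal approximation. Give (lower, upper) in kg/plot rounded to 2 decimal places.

SE₁ = s₁/√n₁ = 11/√76 = 1.2618; SE₂ = 8/√162 = 0.6285.
Independent samples, unequal variances: SE_diff = √(SE₁² + SE₂²) = √(1.59213924 + 0.39501225) = 1.4097.
z* = 1.960, so margin of error = 1.960 × 1.4097 = 2.7630.
Difference in means = 49.1 − 25.5 = 23.6000.
23.6000 ± 2.7630 → (20.84, 26.36).

(20.84, 26.36)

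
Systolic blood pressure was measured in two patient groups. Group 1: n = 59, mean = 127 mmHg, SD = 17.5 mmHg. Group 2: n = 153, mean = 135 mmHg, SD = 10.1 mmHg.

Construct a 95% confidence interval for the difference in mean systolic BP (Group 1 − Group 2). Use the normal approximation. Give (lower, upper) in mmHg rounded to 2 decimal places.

Per-group SEs: s₁/√n₁ = 17.5/√59 = 2.2783, s₂/√n₂ = 10.1/√153 = 0.8165.
Unpooled SE of the difference: √(5.19065089 + 0.66667225) = 2.4202.
Margin of error = z* · SE = 1.960 × 2.4202 = 4.7436.
x̄₁ − x̄₂ = 127 − 135 = -8.0000.
CI: -8.0000 ± 4.7436 = (-12.74, -3.26).

(-12.74, -3.26)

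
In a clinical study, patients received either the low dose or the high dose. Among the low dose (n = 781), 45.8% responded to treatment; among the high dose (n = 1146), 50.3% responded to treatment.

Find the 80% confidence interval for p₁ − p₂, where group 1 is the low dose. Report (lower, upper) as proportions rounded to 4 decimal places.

Each SE is √(p̂(1−p̂)/n): √(0.4580·0.5420/781) = 0.01783 and √(0.5030·0.4970/1146) = 0.01477.
SE(p̂₁ − p̂₂) = √(SE₁² + SE₂²) = √(0.0003179089 + 0.0002181529) = 0.02315, since the two samples are independent.
At 80% confidence z* = 1.282; margin = 1.282 × 0.02315 = 0.02968.
The difference is 0.4580 − 0.5030 = -0.0450, so the interval is -0.0450 ± 0.02968 = (-0.0747, -0.0153).

(-0.0747, -0.0153)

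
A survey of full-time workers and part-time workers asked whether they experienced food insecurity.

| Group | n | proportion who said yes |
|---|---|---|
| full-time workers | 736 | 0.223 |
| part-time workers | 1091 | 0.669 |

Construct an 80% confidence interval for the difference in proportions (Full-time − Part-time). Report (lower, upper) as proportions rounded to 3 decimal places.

(-0.473, -0.419)

Each SE is √(p̂(1−p̂)/n): √(0.2230·0.7770/736) = 0.01534 and √(0.6690·0.3310/1091) = 0.01425.
SE(p̂₁ − p̂₂) = √(SE₁² + SE₂²) = √(0.0002353156 + 0.0002030625) = 0.02094, since the two samples are independent.
At 80% confidence z* = 1.282; margin = 1.282 × 0.02094 = 0.02685.
The difference is 0.2230 − 0.6690 = -0.4460, so the interval is -0.4460 ± 0.02685 = (-0.473, -0.419).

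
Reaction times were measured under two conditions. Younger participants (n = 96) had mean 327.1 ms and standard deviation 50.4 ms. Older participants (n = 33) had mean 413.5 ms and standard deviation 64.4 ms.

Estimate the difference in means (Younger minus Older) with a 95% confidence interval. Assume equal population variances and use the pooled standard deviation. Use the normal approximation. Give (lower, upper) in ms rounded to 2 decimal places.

s_p = √[((n₁−1)s₁² + (n₂−1)s₂²)/(n₁+n₂−2)] = √[(95·50.4² + 32·64.4²)/127] = 54.2690.
SE = 54.2690·√(1/96 + 1/33) = 10.9510.
With z* = 1.960, margin = 1.960 × 10.9510 = 21.4640.
x̄₁ − x̄₂ = 327.1 − 413.5 = -86.4000; interval -86.4000 ± 21.4640 = (-107.86, -64.94).

(-107.86, -64.94)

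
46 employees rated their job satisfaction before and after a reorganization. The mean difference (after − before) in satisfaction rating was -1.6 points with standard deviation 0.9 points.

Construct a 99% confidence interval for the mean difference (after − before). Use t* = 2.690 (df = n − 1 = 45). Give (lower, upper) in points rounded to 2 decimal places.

This is a matched-pairs design, so SE = s_d/√n = 0.9/√46 = 0.1327.
Margin = 2.690 × 0.1327 = 0.3570; the interval is -1.6 ± 0.3570 = (-1.96, -1.24).

(-1.96, -1.24)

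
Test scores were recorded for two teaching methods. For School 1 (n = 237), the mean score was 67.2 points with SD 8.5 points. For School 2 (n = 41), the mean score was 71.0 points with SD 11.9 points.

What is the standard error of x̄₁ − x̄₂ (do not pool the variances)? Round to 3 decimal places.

1.939

SE₁ = s₁/√n₁ = 8.5/√237 = 0.5521; SE₂ = 11.9/√41 = 1.8585.
Independent samples, unequal variances: SE_diff = √(SE₁² + SE₂²) = √(0.30481441 + 3.45402225) = 1.9388.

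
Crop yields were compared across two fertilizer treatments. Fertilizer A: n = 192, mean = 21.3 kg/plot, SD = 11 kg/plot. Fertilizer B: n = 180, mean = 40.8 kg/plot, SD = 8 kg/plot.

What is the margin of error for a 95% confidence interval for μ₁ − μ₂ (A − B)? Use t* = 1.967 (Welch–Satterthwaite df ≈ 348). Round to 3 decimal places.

Standard errors of each mean: 11/√192 = 0.7939 and 8/√180 = 0.5963.
SE(x̄₁ − x̄₂) = √(0.7939² + 0.5963²) = 0.9929 for independent samples with unequal variances.
With t* = 1.967, the margin is 1.967 × 0.9929 = 1.9530.

1.953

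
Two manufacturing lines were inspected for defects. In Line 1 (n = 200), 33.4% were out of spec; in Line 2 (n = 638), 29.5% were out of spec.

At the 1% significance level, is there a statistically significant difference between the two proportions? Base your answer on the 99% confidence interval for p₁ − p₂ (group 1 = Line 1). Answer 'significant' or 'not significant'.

The two standard errors are √(0.3340×0.6660/200) = 0.03335 and √(0.2950×0.7050/638) = 0.01805.
Because the samples are independent, SE_diff = √(0.03335² + 0.01805²) = 0.03792.
Using z* = 2.576 for 99%, ME = 2.576 × 0.03792 = 0.09768.
p̂₁ − p̂₂ = 0.0390; interval 0.0390 ± 0.09768 gives (-0.05868, 0.13668).
The interval (-0.05868, 0.13668) contains 0, so the difference is not significant.

not significant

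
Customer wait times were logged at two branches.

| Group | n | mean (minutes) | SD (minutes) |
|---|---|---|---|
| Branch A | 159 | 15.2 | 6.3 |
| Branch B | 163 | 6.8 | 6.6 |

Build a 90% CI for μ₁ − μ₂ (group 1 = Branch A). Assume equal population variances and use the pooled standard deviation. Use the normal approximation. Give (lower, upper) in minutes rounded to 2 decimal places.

(7.22, 9.58)

s_p = √[((n₁−1)s₁² + (n₂−1)s₂²)/(n₁+n₂−2)] = √[(158·6.3² + 162·6.6²)/320] = 6.4536.
SE = 6.4536·√(1/159 + 1/163) = 0.7193.
With z* = 1.645, margin = 1.645 × 0.7193 = 1.1832.
x̄₁ − x̄₂ = 15.2 − 6.8 = 8.4000; interval 8.4000 ± 1.1832 = (7.22, 9.58).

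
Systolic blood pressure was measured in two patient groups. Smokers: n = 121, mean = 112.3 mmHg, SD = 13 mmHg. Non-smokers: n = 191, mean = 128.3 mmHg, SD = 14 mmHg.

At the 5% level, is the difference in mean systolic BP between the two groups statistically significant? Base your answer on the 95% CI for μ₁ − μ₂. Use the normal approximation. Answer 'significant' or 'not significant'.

significant

Standard errors of each mean: 13/√121 = 1.1818 and 14/√191 = 1.0130.
SE(x̄₁ − x̄₂) = √(1.1818² + 1.0130²) = 1.5565 for independent samples with unequal variances.
With z* = 1.960, the margin is 1.960 × 1.5565 = 3.0507.
x̄₁ − x̄₂ = 112.3 − 128.3 = -16.0000; the interval is -16.0000 ± 3.0507 = (-19.0507, -12.9493).
The interval (-19.0507, -12.9493) does not contain 0, so the difference is significant.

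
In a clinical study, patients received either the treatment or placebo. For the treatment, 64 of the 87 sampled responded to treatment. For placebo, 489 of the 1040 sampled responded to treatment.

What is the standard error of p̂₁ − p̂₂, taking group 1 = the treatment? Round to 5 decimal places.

0.04975

Sample proportions: 64/87 = 0.7356, 489/1040 = 0.4702.
Each SE is √(p̂(1−p̂)/n): √(0.7356·0.2644/87) = 0.04728 and √(0.4702·0.5298/1040) = 0.01548.
SE(p̂₁ − p̂₂) = √(SE₁² + SE₂²) = √(0.0022353984 + 0.0002396304) = 0.04975, since the two samples are independent.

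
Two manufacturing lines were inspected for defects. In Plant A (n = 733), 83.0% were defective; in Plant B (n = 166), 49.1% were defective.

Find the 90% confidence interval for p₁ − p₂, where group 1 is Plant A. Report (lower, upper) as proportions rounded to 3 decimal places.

The two standard errors are √(0.8300×0.1700/733) = 0.01387 and √(0.4910×0.5090/166) = 0.03880.
Because the samples are independent, SE_diff = √(0.01387² + 0.03880²) = 0.04120.
Using z* = 1.645 for 90%, ME = 1.645 × 0.04120 = 0.06777.
p̂₁ − p̂₂ = 0.3390; interval 0.3390 ± 0.06777 gives (0.271, 0.407).

(0.271, 0.407)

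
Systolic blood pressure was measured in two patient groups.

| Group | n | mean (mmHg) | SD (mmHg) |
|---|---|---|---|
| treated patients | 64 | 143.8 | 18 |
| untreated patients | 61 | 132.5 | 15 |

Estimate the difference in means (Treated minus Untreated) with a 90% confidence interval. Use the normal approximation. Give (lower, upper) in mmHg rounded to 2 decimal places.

(6.43, 16.17)

SE₁ = s₁/√n₁ = 18/√64 = 2.2500; SE₂ = 15/√61 = 1.9206.
Independent samples, unequal variances: SE_diff = √(SE₁² + SE₂²) = √(5.0625 + 3.68870436) = 2.9582.
z* = 1.645, so margin of error = 1.645 × 2.9582 = 4.8662.
Difference in means = 143.8 − 132.5 = 11.3000.
11.3000 ± 4.8662 → (6.43, 16.17).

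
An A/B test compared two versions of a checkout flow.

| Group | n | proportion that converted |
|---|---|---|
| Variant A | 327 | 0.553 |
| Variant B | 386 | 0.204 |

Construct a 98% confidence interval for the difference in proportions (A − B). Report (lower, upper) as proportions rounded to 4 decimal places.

Each SE is √(p̂(1−p̂)/n): √(0.5530·0.4470/327) = 0.02749 and √(0.2040·0.7960/386) = 0.02051.
SE(p̂₁ − p̂₂) = √(SE₁² + SE₂²) = √(0.0007557001 + 0.0004206601) = 0.03430, since the two samples are independent.
At 98% confidence z* = 2.326; margin = 2.326 × 0.03430 = 0.07978.
The difference is 0.5530 − 0.2040 = 0.3490, so the interval is 0.3490 ± 0.07978 = (0.2692, 0.4288).

(0.2692, 0.4288)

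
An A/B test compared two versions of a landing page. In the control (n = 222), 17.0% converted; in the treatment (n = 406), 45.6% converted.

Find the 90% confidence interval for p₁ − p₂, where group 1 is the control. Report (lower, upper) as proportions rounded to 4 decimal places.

(-0.3441, -0.2279)

The two standard errors are √(0.1700×0.8300/222) = 0.02521 and √(0.4560×0.5440/406) = 0.02472.
Because the samples are independent, SE_diff = √(0.02521² + 0.02472²) = 0.03531.
Using z* = 1.645 for 90%, ME = 1.645 × 0.03531 = 0.05808.
p̂₁ − p̂₂ = -0.2860; interval -0.2860 ± 0.05808 gives (-0.3441, -0.2279).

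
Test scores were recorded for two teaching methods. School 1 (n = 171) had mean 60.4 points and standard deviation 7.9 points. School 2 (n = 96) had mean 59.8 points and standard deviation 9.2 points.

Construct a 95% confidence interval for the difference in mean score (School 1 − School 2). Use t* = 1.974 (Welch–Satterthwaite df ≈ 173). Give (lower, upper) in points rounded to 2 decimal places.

(-1.60, 2.80)

SE₁ = s₁/√n₁ = 7.9/√171 = 0.6041; SE₂ = 9.2/√96 = 0.9390.
Independent samples, unequal variances: SE_diff = √(SE₁² + SE₂²) = √(0.36493681 + 0.881721) = 1.1165.
t* = 1.974, so margin of error = 1.974 × 1.1165 = 2.2040.
Difference in means = 60.4 − 59.8 = 0.6000.
0.6000 ± 2.2040 → (-1.60, 2.80).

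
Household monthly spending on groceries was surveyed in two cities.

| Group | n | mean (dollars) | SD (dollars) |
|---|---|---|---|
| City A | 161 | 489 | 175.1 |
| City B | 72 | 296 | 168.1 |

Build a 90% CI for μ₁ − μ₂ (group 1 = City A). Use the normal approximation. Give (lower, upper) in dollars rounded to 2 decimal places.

(153.28, 232.72)

SE₁ = s₁/√n₁ = 175.1/√161 = 13.7998; SE₂ = 168.1/√72 = 19.8108.
Independent samples, unequal variances: SE_diff = √(SE₁² + SE₂²) = √(190.43448004 + 392.46779664) = 24.1434.
z* = 1.645, so margin of error = 1.645 × 24.1434 = 39.7159.
Difference in means = 489 − 296 = 193.0000.
193.0000 ± 39.7159 → (153.28, 232.72).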